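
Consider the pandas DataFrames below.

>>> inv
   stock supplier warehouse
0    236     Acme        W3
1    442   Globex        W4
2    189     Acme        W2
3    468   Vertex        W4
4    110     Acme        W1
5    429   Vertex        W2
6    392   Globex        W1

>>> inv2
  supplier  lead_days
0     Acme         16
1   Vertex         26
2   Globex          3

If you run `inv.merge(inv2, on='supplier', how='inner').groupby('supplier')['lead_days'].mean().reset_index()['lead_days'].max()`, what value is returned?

merge on 'supplier' (how='inner') → 7 rows:
   stock supplier warehouse  lead_days
0    236     Acme        W3         16
1    442   Globex        W4          3
2    189     Acme        W2         16
3    468   Vertex        W4         26
4    110     Acme        W1         16
5    429   Vertex        W2         26
6    392   Globex        W1          3
group by supplier, mean of lead_days:
supplier
Acme      16.0
Globex     3.0
Vertex    26.0
Name: lead_days, dtype: float64
reset_index():
  supplier  lead_days
0     Acme       16.0
1   Globex        3.0
2   Vertex       26.0

26.0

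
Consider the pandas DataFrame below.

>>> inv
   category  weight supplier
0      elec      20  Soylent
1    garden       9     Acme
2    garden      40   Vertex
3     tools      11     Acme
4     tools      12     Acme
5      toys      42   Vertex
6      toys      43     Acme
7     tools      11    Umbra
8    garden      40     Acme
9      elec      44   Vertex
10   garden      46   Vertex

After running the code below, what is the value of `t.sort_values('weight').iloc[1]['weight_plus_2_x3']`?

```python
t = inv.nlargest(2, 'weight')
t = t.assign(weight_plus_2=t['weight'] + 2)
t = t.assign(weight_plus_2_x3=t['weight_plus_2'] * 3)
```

take 2 rows with largest weight:
   category  weight supplier
10   garden      46   Vertex
9      elec      44   Vertex
add column weight_plus_2 = t['weight'] + 2:
   category  weight supplier  weight_plus_2
10   garden      46   Vertex             48
9      elec      44   Vertex             46
add column weight_plus_2_x3 = t['weight_plus_2'] * 3:
   category  weight supplier  weight_plus_2  weight_plus_2_x3
10   garden      46   Vertex             48               144
9      elec      44   Vertex             46               138
sort by weight:
   category  weight supplier  weight_plus_2  weight_plus_2_x3
9      elec      44   Vertex             46               138
10   garden      46   Vertex             48               144
The value at position 1, column 'weight_plus_2_x3' is 144.

144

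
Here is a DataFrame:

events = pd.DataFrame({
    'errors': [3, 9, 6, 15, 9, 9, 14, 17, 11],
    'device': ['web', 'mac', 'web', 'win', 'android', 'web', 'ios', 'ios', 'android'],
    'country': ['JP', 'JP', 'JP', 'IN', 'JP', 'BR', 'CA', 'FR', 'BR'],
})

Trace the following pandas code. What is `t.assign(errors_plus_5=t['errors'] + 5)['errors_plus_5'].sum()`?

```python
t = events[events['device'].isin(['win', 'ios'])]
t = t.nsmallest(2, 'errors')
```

filter rows where device in ['win', 'ios']:
   errors device country
3      15    win      IN
6      14    ios      CA
7      17    ios      FR
take 2 rows with smallest errors:
   errors device country
6      14    ios      CA
3      15    win      IN
add column errors_plus_5 = t['errors'] + 5:
   errors device country  errors_plus_5
6      14    ios      CA             19
3      15    win      IN             20
sum of column 'errors_plus_5' → 39

39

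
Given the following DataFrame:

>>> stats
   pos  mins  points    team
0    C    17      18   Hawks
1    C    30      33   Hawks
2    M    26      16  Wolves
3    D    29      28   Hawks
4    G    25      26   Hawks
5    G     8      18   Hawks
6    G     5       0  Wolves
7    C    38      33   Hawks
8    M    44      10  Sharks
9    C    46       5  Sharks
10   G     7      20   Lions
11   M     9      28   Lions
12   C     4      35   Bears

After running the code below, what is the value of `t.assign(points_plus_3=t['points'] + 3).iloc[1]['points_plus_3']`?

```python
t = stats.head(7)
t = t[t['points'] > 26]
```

take first 7 rows:
  pos  mins  points    team
0   C    17      18   Hawks
1   C    30      33   Hawks
2   M    26      16  Wolves
3   D    29      28   Hawks
4   G    25      26   Hawks
5   G     8      18   Hawks
6   G     5       0  Wolves
filter rows where points > 26:
  pos  mins  points   team
1   C    30      33  Hawks
3   D    29      28  Hawks
add column points_plus_3 = t['points'] + 3:
  pos  mins  points   team  points_plus_3
1   C    30      33  Hawks             36
3   D    29      28  Hawks             31

31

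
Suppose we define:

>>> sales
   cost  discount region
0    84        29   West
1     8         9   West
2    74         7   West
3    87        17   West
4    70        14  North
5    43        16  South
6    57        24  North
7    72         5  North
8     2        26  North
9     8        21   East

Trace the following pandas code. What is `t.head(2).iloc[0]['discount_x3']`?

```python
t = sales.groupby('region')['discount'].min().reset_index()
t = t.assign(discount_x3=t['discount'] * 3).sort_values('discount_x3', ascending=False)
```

group by region, min of discount:
region
East     21
North     5
South    16
West      7
Name: discount, dtype: int64
reset_index():
  region  discount
0   East        21
1  North         5
2  South        16
3   West         7
add column discount_x3 = t['discount'] * 3:
  region  discount  discount_x3
0   East        21           63
1  North         5           15
2  South        16           48
3   West         7           21
sort by discount_x3 descending:
  region  discount  discount_x3
0   East        21           63
2  South        16           48
3   West         7           21
1  North         5           15
take first 2 rows:
  region  discount  discount_x3
0   East        21           63
2  South        16           48
Finally, value at position 0, column 'discount_x3' = 63.

63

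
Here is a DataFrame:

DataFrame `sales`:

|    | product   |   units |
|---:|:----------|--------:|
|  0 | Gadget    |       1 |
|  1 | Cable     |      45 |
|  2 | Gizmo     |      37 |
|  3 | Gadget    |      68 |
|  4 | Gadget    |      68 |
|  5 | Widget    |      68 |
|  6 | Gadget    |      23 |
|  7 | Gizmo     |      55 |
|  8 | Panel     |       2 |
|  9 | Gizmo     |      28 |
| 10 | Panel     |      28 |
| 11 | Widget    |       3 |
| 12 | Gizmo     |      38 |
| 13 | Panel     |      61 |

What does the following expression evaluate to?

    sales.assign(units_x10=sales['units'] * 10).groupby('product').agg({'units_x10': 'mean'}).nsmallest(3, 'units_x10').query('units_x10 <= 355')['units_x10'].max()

355.0

add column units_x10 = sales['units'] * 10:
   product  units  units_x10
0   Gadget      1         10
1    Cable     45        450
2    Gizmo     37        370
3   Gadget     68        680
4   Gadget     68        680
5   Widget     68        680
6   Gadget     23        230
7    Gizmo     55        550
8    Panel      2         20
9    Gizmo     28        280
10   Panel     28        280
11  Widget      3         30
12   Gizmo     38        380
13   Panel     61        610
group by product, mean of units_x10:
          units_x10
product            
Cable    450.000000
Gadget   400.000000
Gizmo    395.000000
Panel    303.333333
Widget   355.000000
take 3 rows with smallest units_x10:
          units_x10
product            
Panel    303.333333
Widget   355.000000
Gizmo    395.000000
filter rows where units_x10 <= 355:
          units_x10
product            
Panel    303.333333
Widget   355.000000
So max() = 355.0.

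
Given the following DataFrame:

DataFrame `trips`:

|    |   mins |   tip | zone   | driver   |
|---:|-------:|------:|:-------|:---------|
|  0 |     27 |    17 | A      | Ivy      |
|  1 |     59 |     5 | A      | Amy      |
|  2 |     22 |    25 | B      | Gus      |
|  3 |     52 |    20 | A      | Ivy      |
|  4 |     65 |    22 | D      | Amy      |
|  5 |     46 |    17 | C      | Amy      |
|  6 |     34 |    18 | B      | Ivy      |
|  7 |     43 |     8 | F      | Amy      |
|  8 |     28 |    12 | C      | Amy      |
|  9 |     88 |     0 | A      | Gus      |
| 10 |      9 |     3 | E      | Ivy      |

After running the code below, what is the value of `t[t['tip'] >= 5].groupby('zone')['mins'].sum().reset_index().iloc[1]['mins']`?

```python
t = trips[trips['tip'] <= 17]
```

filter rows where tip <= 17:
    mins  tip zone driver
0     27   17    A    Ivy
1     59    5    A    Amy
5     46   17    C    Amy
7     43    8    F    Amy
8     28   12    C    Amy
9     88    0    A    Gus
10     9    3    E    Ivy
filter rows where tip >= 5:
   mins  tip zone driver
0    27   17    A    Ivy
1    59    5    A    Amy
5    46   17    C    Amy
7    43    8    F    Amy
8    28   12    C    Amy
group by zone, sum of mins:
zone
A    86
C    74
F    43
Name: mins, dtype: int64
reset_index():
  zone  mins
0    A    86
1    C    74
2    F    43
Then the value at position 1, column 'mins': 74

74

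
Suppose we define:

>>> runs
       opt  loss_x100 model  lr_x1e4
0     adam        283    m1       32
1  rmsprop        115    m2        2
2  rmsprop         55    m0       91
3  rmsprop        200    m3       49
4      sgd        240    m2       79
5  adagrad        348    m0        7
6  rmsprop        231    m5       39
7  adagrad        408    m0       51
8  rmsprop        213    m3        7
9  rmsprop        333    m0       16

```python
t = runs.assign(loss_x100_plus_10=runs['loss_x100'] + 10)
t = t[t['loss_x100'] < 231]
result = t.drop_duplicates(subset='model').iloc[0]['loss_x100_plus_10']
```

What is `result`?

125

add column loss_x100_plus_10 = runs['loss_x100'] + 10:
       opt  loss_x100 model  lr_x1e4  loss_x100_plus_10
0     adam        283    m1       32                293
1  rmsprop        115    m2        2                125
2  rmsprop         55    m0       91                 65
3  rmsprop        200    m3       49                210
4      sgd        240    m2       79                250
5  adagrad        348    m0        7                358
6  rmsprop        231    m5       39                241
7  adagrad        408    m0       51                418
8  rmsprop        213    m3        7                223
9  rmsprop        333    m0       16                343
filter rows where loss_x100 < 231:
       opt  loss_x100 model  lr_x1e4  loss_x100_plus_10
1  rmsprop        115    m2        2                125
2  rmsprop         55    m0       91                 65
3  rmsprop        200    m3       49                210
8  rmsprop        213    m3        7                223
drop duplicate model (keep=first):
       opt  loss_x100 model  lr_x1e4  loss_x100_plus_10
1  rmsprop        115    m2        2                125
2  rmsprop         55    m0       91                 65
3  rmsprop        200    m3       49                210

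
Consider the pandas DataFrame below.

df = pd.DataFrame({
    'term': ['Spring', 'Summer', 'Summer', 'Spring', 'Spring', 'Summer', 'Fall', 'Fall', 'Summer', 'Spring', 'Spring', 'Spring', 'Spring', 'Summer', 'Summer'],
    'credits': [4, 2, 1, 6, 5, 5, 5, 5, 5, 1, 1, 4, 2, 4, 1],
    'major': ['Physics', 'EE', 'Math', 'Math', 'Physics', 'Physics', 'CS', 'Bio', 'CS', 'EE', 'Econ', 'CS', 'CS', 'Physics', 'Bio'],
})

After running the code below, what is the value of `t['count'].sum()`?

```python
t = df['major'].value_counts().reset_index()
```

15

value_counts of major:
major
Physics    4
CS         4
EE         2
Math       2
Bio        2
Econ       1
Name: count, dtype: int64
reset_index():
     major  count
0  Physics      4
1       CS      4
2       EE      2
3     Math      2
4      Bio      2
5     Econ      1
The sum of column 'count' is 15.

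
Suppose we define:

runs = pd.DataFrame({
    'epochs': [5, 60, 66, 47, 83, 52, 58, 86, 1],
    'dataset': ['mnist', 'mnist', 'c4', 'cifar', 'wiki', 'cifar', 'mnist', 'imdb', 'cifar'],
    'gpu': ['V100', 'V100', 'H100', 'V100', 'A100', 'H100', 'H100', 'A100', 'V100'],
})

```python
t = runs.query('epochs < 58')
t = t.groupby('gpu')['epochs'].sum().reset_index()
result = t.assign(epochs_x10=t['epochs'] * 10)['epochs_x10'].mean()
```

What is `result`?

525.0

filter rows where epochs < 58:
   epochs dataset   gpu
0       5   mnist  V100
3      47   cifar  V100
5      52   cifar  H100
8       1   cifar  V100
group by gpu, sum of epochs:
gpu
H100    52
V100    53
Name: epochs, dtype: int64
reset_index():
    gpu  epochs
0  H100      52
1  V100      53
add column epochs_x10 = t['epochs'] * 10:
    gpu  epochs  epochs_x10
0  H100      52         520
1  V100      53         530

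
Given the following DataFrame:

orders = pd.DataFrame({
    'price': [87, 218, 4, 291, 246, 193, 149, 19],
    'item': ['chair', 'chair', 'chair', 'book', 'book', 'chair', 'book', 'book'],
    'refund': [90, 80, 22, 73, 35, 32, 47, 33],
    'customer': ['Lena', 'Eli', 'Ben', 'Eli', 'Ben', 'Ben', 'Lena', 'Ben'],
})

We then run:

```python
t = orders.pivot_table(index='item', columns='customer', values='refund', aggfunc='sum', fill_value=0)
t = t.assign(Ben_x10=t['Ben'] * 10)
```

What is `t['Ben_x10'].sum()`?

1220

pivot: rows=item, cols=customer, sum(refund):
customer  Ben  Eli  Lena
item                    
book       68   73    47
chair      54   80    90
add column Ben_x10 = t['Ben'] * 10:
customer  Ben  Eli  Lena  Ben_x10
item                             
book       68   73    47      680
chair      54   80    90      540
Taking the sum of column 'Ben_x10' gives 1220.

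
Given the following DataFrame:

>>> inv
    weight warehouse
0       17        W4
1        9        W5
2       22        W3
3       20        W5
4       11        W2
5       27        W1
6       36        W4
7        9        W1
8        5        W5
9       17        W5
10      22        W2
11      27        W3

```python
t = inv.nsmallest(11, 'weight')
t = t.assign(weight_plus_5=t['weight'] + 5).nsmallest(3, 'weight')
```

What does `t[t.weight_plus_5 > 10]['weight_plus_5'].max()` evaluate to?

take 11 rows with smallest weight:
    weight warehouse
8        5        W5
1        9        W5
7        9        W1
4       11        W2
0       17        W4
9       17        W5
3       20        W5
2       22        W3
10      22        W2
5       27        W1
11      27        W3
add column weight_plus_5 = t['weight'] + 5:
    weight warehouse  weight_plus_5
8        5        W5             10
1        9        W5             14
7        9        W1             14
4       11        W2             16
0       17        W4             22
9       17        W5             22
3       20        W5             25
2       22        W3             27
10      22        W2             27
5       27        W1             32
11      27        W3             32
take 3 rows with smallest weight:
   weight warehouse  weight_plus_5
8       5        W5             10
1       9        W5             14
7       9        W1             14
filter rows where weight_plus_5 > 10:
   weight warehouse  weight_plus_5
1       9        W5             14
7       9        W1             14

14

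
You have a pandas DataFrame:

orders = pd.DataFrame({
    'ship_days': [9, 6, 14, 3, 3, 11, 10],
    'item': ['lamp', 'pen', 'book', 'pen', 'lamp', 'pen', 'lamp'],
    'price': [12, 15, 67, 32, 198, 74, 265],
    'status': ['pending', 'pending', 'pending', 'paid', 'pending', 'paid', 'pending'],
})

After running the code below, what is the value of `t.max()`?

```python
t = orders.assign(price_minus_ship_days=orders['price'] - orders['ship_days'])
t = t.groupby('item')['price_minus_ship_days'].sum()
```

453

add column price_minus_ship_days = orders['price'] - orders['ship_days']:
   ship_days  item  price   status  price_minus_ship_days
0          9  lamp     12  pending                      3
1          6   pen     15  pending                      9
2         14  book     67  pending                     53
3          3   pen     32     paid                     29
4          3  lamp    198  pending                    195
5         11   pen     74     paid                     63
6         10  lamp    265  pending                    255
group by item, sum of price_minus_ship_days:
item
book     53
lamp    453
pen     101
Name: price_minus_ship_days, dtype: int64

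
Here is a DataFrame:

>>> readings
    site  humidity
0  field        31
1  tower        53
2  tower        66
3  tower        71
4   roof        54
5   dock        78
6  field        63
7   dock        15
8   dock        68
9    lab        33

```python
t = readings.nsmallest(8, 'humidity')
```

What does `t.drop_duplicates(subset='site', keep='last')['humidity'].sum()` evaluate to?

284

take 8 rows with smallest humidity:
    site  humidity
7   dock        15
0  field        31
9    lab        33
1  tower        53
4   roof        54
6  field        63
2  tower        66
8   dock        68
drop duplicate site (keep=last):
    site  humidity
9    lab        33
4   roof        54
6  field        63
2  tower        66
8   dock        68
Hence 284.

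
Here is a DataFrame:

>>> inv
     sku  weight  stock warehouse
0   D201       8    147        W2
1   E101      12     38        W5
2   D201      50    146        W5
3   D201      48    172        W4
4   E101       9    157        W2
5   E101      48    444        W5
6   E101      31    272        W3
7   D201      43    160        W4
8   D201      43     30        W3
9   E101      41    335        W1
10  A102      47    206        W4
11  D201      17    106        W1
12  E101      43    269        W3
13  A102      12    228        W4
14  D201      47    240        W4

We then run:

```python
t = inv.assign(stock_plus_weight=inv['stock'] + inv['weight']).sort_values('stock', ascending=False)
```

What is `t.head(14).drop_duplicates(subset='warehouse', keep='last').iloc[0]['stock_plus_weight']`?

312

add column stock_plus_weight = inv['stock'] + inv['weight']:
     sku  weight  stock warehouse  stock_plus_weight
0   D201       8    147        W2                155
1   E101      12     38        W5                 50
2   D201      50    146        W5                196
3   D201      48    172        W4                220
4   E101       9    157        W2                166
5   E101      48    444        W5                492
6   E101      31    272        W3                303
7   D201      43    160        W4                203
8   D201      43     30        W3                 73
9   E101      41    335        W1                376
10  A102      47    206        W4                253
11  D201      17    106        W1                123
12  E101      43    269        W3                312
13  A102      12    228        W4                240
14  D201      47    240        W4                287
sort by stock descending:
     sku  weight  stock warehouse  stock_plus_weight
5   E101      48    444        W5                492
9   E101      41    335        W1                376
6   E101      31    272        W3                303
12  E101      43    269        W3                312
14  D201      47    240        W4                287
13  A102      12    228        W4                240
10  A102      47    206        W4                253
3   D201      48    172        W4                220
7   D201      43    160        W4                203
4   E101       9    157        W2                166
0   D201       8    147        W2                155
2   D201      50    146        W5                196
11  D201      17    106        W1                123
1   E101      12     38        W5                 50
8   D201      43     30        W3                 73
take first 14 rows:
     sku  weight  stock warehouse  stock_plus_weight
5   E101      48    444        W5                492
9   E101      41    335        W1                376
6   E101      31    272        W3                303
12  E101      43    269        W3                312
14  D201      47    240        W4                287
13  A102      12    228        W4                240
10  A102      47    206        W4                253
3   D201      48    172        W4                220
7   D201      43    160        W4                203
4   E101       9    157        W2                166
0   D201       8    147        W2                155
2   D201      50    146        W5                196
11  D201      17    106        W1                123
1   E101      12     38        W5                 50
drop duplicate warehouse (keep=last):
     sku  weight  stock warehouse  stock_plus_weight
12  E101      43    269        W3                312
7   D201      43    160        W4                203
0   D201       8    147        W2                155
11  D201      17    106        W1                123
1   E101      12     38        W5                 50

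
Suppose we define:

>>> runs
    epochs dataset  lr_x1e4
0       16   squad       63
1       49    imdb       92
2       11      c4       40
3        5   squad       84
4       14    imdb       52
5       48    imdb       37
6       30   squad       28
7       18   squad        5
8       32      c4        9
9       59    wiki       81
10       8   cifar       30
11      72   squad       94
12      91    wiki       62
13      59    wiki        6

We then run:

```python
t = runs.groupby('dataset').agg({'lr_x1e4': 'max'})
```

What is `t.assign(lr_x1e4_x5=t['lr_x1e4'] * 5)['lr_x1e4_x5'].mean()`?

group by dataset, max of lr_x1e4:
         lr_x1e4
dataset         
c4            40
cifar         30
imdb          92
squad         94
wiki          81
add column lr_x1e4_x5 = t['lr_x1e4'] * 5:
         lr_x1e4  lr_x1e4_x5
dataset                     
c4            40         200
cifar         30         150
imdb          92         460
squad         94         470
wiki          81         405
Reading off the mean of column 'lr_x1e4_x5', we get 337.0.

337.0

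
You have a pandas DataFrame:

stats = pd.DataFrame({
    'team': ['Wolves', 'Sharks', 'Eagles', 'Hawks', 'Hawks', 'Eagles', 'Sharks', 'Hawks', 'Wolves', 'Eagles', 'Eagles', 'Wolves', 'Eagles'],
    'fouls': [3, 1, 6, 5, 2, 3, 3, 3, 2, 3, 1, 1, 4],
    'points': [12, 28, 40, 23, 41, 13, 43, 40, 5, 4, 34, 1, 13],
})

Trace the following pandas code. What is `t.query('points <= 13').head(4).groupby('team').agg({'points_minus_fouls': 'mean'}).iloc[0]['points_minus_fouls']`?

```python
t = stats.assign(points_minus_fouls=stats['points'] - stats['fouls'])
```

add column points_minus_fouls = stats['points'] - stats['fouls']:
      team  fouls  points  points_minus_fouls
0   Wolves      3      12                   9
1   Sharks      1      28                  27
2   Eagles      6      40                  34
3    Hawks      5      23                  18
4    Hawks      2      41                  39
5   Eagles      3      13                  10
6   Sharks      3      43                  40
7    Hawks      3      40                  37
8   Wolves      2       5                   3
9   Eagles      3       4                   1
10  Eagles      1      34                  33
11  Wolves      1       1                   0
12  Eagles      4      13                   9
filter rows where points <= 13:
      team  fouls  points  points_minus_fouls
0   Wolves      3      12                   9
5   Eagles      3      13                  10
8   Wolves      2       5                   3
9   Eagles      3       4                   1
11  Wolves      1       1                   0
12  Eagles      4      13                   9
take first 4 rows:
     team  fouls  points  points_minus_fouls
0  Wolves      3      12                   9
5  Eagles      3      13                  10
8  Wolves      2       5                   3
9  Eagles      3       4                   1
group by team, mean of points_minus_fouls:
        points_minus_fouls
team                      
Eagles                 5.5
Wolves                 6.0

5.5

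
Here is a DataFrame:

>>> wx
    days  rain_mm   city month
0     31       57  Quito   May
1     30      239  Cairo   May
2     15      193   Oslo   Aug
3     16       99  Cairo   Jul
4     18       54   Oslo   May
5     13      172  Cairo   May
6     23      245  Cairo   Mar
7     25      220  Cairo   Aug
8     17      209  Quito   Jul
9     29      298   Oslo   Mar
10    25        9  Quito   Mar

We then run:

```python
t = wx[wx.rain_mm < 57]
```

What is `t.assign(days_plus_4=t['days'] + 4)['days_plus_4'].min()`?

filter rows where rain_mm < 57:
    days  rain_mm   city month
4     18       54   Oslo   May
10    25        9  Quito   Mar
add column days_plus_4 = t['days'] + 4:
    days  rain_mm   city month  days_plus_4
4     18       54   Oslo   May           22
10    25        9  Quito   Mar           29
The min of column 'days_plus_4' is 22.

22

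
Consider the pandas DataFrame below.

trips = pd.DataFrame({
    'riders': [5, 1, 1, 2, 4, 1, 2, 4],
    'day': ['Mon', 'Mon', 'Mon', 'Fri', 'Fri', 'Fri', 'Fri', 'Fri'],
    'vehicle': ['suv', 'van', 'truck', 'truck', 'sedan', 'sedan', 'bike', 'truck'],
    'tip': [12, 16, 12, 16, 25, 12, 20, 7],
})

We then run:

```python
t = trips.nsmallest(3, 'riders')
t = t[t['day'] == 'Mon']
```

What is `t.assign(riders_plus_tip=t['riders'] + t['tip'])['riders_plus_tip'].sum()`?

take 3 rows with smallest riders:
   riders  day vehicle  tip
1       1  Mon     van   16
2       1  Mon   truck   12
5       1  Fri   sedan   12
filter rows where day == 'Mon':
   riders  day vehicle  tip
1       1  Mon     van   16
2       1  Mon   truck   12
add column riders_plus_tip = t['riders'] + t['tip']:
   riders  day vehicle  tip  riders_plus_tip
1       1  Mon     van   16               17
2       1  Mon   truck   12               13
Hence 30.

30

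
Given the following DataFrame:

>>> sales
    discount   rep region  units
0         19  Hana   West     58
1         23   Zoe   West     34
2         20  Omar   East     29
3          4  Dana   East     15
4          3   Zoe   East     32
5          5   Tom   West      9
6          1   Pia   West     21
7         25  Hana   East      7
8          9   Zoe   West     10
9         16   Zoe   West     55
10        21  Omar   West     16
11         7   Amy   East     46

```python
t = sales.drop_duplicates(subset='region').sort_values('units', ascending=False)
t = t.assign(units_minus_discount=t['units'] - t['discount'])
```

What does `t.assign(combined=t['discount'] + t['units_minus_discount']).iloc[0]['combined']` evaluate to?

drop duplicate region (keep=first):
   discount   rep region  units
0        19  Hana   West     58
2        20  Omar   East     29
sort by units descending:
   discount   rep region  units
0        19  Hana   West     58
2        20  Omar   East     29
add column units_minus_discount = t['units'] - t['discount']:
   discount   rep region  units  units_minus_discount
0        19  Hana   West     58                    39
2        20  Omar   East     29                     9
add column combined = t['discount'] + t['units_minus_discount']:
   discount   rep region  units  units_minus_discount  combined
0        19  Hana   West     58                    39        58
2        20  Omar   East     29                     9        29
Reading off the value at position 0, column 'combined', we get 58.

58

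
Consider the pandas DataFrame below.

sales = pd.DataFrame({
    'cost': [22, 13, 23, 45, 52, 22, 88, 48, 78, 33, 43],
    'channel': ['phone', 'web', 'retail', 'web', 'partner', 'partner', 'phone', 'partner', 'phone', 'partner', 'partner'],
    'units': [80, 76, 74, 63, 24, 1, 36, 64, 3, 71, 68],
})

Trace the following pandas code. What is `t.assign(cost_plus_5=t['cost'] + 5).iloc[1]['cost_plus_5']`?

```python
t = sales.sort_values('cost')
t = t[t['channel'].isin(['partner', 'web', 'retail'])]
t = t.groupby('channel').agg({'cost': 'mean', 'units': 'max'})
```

28.0

sort by cost:
    cost  channel  units
1     13      web     76
0     22    phone     80
5     22  partner      1
2     23   retail     74
9     33  partner     71
10    43  partner     68
3     45      web     63
7     48  partner     64
4     52  partner     24
8     78    phone      3
6     88    phone     36
filter rows where channel in ['partner', 'web', 'retail']:
    cost  channel  units
1     13      web     76
5     22  partner      1
2     23   retail     74
9     33  partner     71
10    43  partner     68
3     45      web     63
7     48  partner     64
4     52  partner     24
group by channel: mean(cost), max(units):
         cost  units
channel             
partner  39.6     71
retail   23.0     74
web      29.0     76
add column cost_plus_5 = t['cost'] + 5:
         cost  units  cost_plus_5
channel                          
partner  39.6     71         44.6
retail   23.0     74         28.0
web      29.0     76         34.0
The value at position 1, column 'cost_plus_5' is 28.0.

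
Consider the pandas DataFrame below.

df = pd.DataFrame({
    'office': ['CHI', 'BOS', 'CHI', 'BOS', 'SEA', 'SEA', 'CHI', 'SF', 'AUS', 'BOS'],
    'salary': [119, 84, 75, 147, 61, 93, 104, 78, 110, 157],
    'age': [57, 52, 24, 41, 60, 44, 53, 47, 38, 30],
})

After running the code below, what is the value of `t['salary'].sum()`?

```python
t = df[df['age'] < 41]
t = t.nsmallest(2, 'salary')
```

185

filter rows where age < 41:
  office  salary  age
2    CHI      75   24
8    AUS     110   38
9    BOS     157   30
take 2 rows with smallest salary:
  office  salary  age
2    CHI      75   24
8    AUS     110   38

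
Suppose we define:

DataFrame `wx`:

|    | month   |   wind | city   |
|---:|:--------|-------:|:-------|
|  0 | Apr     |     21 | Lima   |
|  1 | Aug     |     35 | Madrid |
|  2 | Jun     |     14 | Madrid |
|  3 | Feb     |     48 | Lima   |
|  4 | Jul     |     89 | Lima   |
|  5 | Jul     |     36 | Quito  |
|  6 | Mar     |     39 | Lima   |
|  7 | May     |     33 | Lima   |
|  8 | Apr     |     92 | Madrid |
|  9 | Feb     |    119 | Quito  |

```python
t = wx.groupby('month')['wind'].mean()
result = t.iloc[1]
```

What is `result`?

group by month, mean of wind:
month
Apr    56.5
Aug    35.0
Feb    83.5
Jul    62.5
Jun    14.0
Mar    39.0
May    33.0
Name: wind, dtype: float64
The value at position 1 is 35.0.

35.0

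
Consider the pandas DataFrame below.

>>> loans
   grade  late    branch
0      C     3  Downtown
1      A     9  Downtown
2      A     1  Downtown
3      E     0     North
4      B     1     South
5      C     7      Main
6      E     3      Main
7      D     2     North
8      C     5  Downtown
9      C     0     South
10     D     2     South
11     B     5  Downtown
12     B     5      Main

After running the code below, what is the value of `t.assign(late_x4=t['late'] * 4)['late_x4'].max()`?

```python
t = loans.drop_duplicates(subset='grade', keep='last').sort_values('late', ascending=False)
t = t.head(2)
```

20

drop duplicate grade (keep=last):
   grade  late    branch
2      A     1  Downtown
6      E     3      Main
9      C     0     South
10     D     2     South
12     B     5      Main
sort by late descending:
   grade  late    branch
12     B     5      Main
6      E     3      Main
10     D     2     South
2      A     1  Downtown
9      C     0     South
take first 2 rows:
   grade  late branch
12     B     5   Main
6      E     3   Main
add column late_x4 = t['late'] * 4:
   grade  late branch  late_x4
12     B     5   Main       20
6      E     3   Main       12
Reading off the max of column 'late_x4', we get 20.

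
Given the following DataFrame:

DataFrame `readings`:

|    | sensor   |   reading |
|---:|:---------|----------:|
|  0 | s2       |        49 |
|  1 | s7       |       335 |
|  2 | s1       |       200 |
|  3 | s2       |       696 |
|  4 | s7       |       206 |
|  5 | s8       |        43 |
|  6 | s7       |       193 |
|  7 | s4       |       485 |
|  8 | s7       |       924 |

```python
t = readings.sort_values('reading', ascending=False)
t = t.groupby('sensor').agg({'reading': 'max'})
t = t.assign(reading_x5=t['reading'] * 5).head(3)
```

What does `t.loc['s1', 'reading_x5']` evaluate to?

sort by reading descending:
  sensor  reading
8     s7      924
3     s2      696
7     s4      485
1     s7      335
4     s7      206
2     s1      200
6     s7      193
0     s2       49
5     s8       43
group by sensor, max of reading:
        reading
sensor         
s1          200
s2          696
s4          485
s7          924
s8           43
add column reading_x5 = t['reading'] * 5:
        reading  reading_x5
sensor                     
s1          200        1000
s2          696        3480
s4          485        2425
s7          924        4620
s8           43         215
take first 3 rows:
        reading  reading_x5
sensor                     
s1          200        1000
s2          696        3480
s4          485        2425

1000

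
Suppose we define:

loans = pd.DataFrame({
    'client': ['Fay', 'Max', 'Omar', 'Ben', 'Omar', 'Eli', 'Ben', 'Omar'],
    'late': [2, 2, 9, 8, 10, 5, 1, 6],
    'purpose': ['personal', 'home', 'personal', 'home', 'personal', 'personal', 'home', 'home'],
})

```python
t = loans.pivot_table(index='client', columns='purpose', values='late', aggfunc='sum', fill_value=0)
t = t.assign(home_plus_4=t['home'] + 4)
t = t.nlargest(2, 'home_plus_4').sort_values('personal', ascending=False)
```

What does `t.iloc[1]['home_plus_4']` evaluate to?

pivot: rows=client, cols=purpose, sum(late):
purpose  home  personal
client                 
Ben         9         0
Eli         0         5
Fay         0         2
Max         2         0
Omar        6        19
add column home_plus_4 = t['home'] + 4:
purpose  home  personal  home_plus_4
client                              
Ben         9         0           13
Eli         0         5            4
Fay         0         2            4
Max         2         0            6
Omar        6        19           10
take 2 rows with largest home_plus_4:
purpose  home  personal  home_plus_4
client                              
Ben         9         0           13
Omar        6        19           10
sort by personal descending:
purpose  home  personal  home_plus_4
client                              
Omar        6        19           10
Ben         9         0           13

13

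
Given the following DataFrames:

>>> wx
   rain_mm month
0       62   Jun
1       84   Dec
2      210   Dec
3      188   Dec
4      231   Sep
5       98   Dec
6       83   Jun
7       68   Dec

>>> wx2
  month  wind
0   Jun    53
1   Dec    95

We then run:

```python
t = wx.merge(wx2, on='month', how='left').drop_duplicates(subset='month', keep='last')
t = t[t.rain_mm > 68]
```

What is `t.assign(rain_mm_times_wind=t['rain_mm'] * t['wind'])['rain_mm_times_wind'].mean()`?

4399.0

merge on 'month' (how='left') → 8 rows:
   rain_mm month  wind
0       62   Jun  53.0
1       84   Dec  95.0
2      210   Dec  95.0
3      188   Dec  95.0
4      231   Sep   NaN
5       98   Dec  95.0
6       83   Jun  53.0
7       68   Dec  95.0
drop duplicate month (keep=last):
   rain_mm month  wind
4      231   Sep   NaN
6       83   Jun  53.0
7       68   Dec  95.0
filter rows where rain_mm > 68:
   rain_mm month  wind
4      231   Sep   NaN
6       83   Jun  53.0
add column rain_mm_times_wind = t['rain_mm'] * t['wind']:
   rain_mm month  wind  rain_mm_times_wind
4      231   Sep   NaN                 NaN
6       83   Jun  53.0              4399.0
Then the mean of column 'rain_mm_times_wind': 4399.0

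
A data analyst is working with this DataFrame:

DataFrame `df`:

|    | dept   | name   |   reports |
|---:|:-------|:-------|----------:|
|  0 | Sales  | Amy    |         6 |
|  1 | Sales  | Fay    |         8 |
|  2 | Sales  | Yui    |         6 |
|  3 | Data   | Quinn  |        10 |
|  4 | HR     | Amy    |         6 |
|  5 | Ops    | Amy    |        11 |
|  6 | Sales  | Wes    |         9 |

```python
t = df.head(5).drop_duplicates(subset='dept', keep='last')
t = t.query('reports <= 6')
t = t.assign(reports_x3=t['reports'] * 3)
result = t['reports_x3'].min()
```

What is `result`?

take first 5 rows:
    dept   name  reports
0  Sales    Amy        6
1  Sales    Fay        8
2  Sales    Yui        6
3   Data  Quinn       10
4     HR    Amy        6
drop duplicate dept (keep=last):
    dept   name  reports
2  Sales    Yui        6
3   Data  Quinn       10
4     HR    Amy        6
filter rows where reports <= 6:
    dept name  reports
2  Sales  Yui        6
4     HR  Amy        6
add column reports_x3 = t['reports'] * 3:
    dept name  reports  reports_x3
2  Sales  Yui        6          18
4     HR  Amy        6          18
Reading off the min of column 'reports_x3', we get 18.

18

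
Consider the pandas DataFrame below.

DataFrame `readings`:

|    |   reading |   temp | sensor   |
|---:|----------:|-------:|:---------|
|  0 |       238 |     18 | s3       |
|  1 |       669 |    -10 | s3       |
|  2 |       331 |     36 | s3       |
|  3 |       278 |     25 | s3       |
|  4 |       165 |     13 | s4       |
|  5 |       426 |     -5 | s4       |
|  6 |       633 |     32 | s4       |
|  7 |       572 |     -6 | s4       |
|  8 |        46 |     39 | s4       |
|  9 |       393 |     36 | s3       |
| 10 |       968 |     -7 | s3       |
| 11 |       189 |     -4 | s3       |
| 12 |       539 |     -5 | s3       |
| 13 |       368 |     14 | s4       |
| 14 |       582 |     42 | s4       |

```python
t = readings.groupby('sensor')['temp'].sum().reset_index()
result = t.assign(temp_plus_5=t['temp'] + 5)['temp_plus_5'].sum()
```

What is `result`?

group by sensor, sum of temp:
sensor
s3     89
s4    129
Name: temp, dtype: int64
reset_index():
  sensor  temp
0     s3    89
1     s4   129
add column temp_plus_5 = t['temp'] + 5:
  sensor  temp  temp_plus_5
0     s3    89           94
1     s4   129          134

228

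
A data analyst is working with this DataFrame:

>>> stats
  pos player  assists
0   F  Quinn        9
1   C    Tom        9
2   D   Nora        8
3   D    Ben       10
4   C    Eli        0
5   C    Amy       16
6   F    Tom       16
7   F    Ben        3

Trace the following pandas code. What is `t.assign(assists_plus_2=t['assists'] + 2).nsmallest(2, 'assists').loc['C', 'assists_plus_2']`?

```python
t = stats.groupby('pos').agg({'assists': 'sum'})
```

group by pos, sum of assists:
     assists
pos         
C         25
D         18
F         28
add column assists_plus_2 = t['assists'] + 2:
     assists  assists_plus_2
pos                         
C         25              27
D         18              20
F         28              30
take 2 rows with smallest assists:
     assists  assists_plus_2
pos                         
D         18              20
C         25              27
Reading off the value at row 'C', column 'assists_plus_2', we get 27.

27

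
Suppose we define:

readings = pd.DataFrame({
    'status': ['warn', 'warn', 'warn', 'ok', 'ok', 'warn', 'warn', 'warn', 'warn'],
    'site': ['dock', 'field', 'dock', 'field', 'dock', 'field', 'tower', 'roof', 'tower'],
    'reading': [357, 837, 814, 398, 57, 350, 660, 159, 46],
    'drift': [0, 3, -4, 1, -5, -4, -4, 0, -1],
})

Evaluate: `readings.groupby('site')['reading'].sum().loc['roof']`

159

group by site, sum of reading:
site
dock     1228
field    1585
roof      159
tower     706
Name: reading, dtype: int64
So loc['roof'] = 159.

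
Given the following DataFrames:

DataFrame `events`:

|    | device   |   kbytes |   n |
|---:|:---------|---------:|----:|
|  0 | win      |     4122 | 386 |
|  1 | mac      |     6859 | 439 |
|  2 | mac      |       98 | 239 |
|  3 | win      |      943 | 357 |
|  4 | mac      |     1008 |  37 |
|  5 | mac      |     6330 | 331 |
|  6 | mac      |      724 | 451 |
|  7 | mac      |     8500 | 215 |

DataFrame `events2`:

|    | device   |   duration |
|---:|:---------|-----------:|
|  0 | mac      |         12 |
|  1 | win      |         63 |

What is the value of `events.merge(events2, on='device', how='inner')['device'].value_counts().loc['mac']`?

6

merge on 'device' (how='inner') → 8 rows:
  device  kbytes    n  duration
0    win    4122  386        63
1    mac    6859  439        12
2    mac      98  239        12
3    win     943  357        63
4    mac    1008   37        12
5    mac    6330  331        12
6    mac     724  451        12
7    mac    8500  215        12
value_counts of device:
device
mac    6
win    2
Name: count, dtype: int64
Finally, value at index 'mac' = 6.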